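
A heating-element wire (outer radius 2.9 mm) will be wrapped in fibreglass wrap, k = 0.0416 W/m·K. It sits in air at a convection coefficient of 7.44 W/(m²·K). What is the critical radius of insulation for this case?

For a cylinder r_cr = k/h = 0.0416/7.44
r_cr = 5.59 mm; since the bare radius (2.9 mm) is below r_cr, adding a thin layer of insulation will *increase* heat loss.

r_cr ≈ 5.59 mm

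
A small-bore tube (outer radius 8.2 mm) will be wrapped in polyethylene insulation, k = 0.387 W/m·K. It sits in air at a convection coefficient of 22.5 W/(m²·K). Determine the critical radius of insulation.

r_cr ≈ 17.2 mm

For a cylinder r_cr = k/h = 0.387/22.5
r_cr = 17.2 mm; since the bare radius (8.2 mm) is below r_cr, adding a thin layer of insulation will *increase* heat loss.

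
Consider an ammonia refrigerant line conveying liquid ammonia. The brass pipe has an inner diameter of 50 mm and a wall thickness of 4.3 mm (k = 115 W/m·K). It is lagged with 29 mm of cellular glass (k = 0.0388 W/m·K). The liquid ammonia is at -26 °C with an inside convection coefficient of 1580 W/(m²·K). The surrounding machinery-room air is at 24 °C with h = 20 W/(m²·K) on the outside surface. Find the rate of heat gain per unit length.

Cylindrical conduction, so R = ln(r₂/r₁)/(2πkL) per layer, in series:
R_inner film = 1/(h_i·2πr₁L) = 1/(1580×2π×0.025×1) = 0.004029 K/W
R_brass pipe wall = ln(29.3/25)/(2π×115×1) = 2.197×10^-4 K/W
R_cellular glass = ln(58.3/29.3)/(2π×0.0388×1) = 2.822 K/W
R_outer film = 1/(h_o·2πr_oL) = 1/(20×2π×0.0583×1) = 0.1365 K/W
R_total = 2.963 K/W
Q = ΔT/R_total = 50/2.963

q′ ≈ 16.9 W/m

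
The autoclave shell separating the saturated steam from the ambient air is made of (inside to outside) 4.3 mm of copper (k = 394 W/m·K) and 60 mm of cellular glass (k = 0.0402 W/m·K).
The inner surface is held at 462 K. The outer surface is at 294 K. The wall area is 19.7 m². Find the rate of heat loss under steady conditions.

Q ≈ 2220 W

Using the resistance-network approach (series):
R_copper = L/(kA) = 0.0043/(394×19.7) = 5.54×10^-7 K/W
R_cellular glass = L/(kA) = 0.06/(0.0402×19.7) = 0.07576 K/W
R_total = 0.07576 K/W
Q = ΔT / R_total = 168 / 0.07576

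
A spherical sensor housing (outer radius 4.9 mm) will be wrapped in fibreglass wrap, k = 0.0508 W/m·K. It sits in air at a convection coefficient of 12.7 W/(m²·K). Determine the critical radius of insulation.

r_cr ≈ 8 mm

For a sphere r_cr = 2k/h = 2×0.0508/12.7
r_cr = 8 mm; since the bare radius (4.9 mm) is below r_cr, adding a thin layer of insulation will *increase* heat loss.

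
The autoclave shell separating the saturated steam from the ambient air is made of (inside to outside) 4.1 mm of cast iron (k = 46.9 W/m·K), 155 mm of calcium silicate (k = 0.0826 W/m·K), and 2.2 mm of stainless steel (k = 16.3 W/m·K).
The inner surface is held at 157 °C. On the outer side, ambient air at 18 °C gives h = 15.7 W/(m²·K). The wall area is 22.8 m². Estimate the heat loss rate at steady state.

Q ≈ 1630 W

Treating each layer as a thermal resistance in series:
R_cast iron = L/(kA) = 0.0041/(46.9×22.8) = 3.834×10^-6 K/W
R_calcium silicate = L/(kA) = 0.155/(0.0826×22.8) = 0.0823 K/W
R_stainless steel = L/(kA) = 0.0022/(16.3×22.8) = 5.92×10^-6 K/W
R_outer film = 1/(h_o·A) = 1/(15.7×22.8) = 0.002794 K/W
R_total = 0.08511 K/W
Q = ΔT / R_total = 139 / 0.08511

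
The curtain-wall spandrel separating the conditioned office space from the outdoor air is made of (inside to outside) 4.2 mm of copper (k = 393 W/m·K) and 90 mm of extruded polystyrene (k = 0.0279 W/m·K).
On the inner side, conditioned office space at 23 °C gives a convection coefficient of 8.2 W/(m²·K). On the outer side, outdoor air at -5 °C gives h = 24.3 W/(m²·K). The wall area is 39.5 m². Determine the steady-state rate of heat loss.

Q ≈ 326 W

Model the wall as resistances in series:
R_inner film = 1/(h_i·A) = 1/(8.2×39.5) = 0.003087 K/W
R_copper = L/(kA) = 0.0042/(393×39.5) = 2.706×10^-7 K/W
R_extruded polystyrene = L/(kA) = 0.09/(0.0279×39.5) = 0.08167 K/W
R_outer film = 1/(h_o·A) = 1/(24.3×39.5) = 0.001042 K/W
R_total = 0.0858 K/W
Q = ΔT / R_total = 28 / 0.0858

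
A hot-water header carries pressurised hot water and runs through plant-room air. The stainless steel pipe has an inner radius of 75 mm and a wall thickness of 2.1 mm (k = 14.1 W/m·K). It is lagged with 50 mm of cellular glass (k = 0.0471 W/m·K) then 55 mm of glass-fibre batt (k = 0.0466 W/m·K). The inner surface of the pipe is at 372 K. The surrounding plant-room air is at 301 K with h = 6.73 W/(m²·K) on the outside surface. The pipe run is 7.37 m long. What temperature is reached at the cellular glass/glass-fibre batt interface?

Cylindrical conduction, so R = ln(r₂/r₁)/(2πkL) per layer, in series:
R_stainless steel pipe wall = ln(77.1/75)/(2π×14.1×7.37) = 4.229×10^-5 K/W
R_cellular glass = ln(127.1/77.1)/(2π×0.0471×7.37) = 0.2292 K/W
R_glass-fibre batt = ln(182.1/127.1)/(2π×0.0466×7.37) = 0.1666 K/W
R_outer film = 1/(h_o·2πr_oL) = 1/(6.73×2π×0.1821×7.37) = 0.01762 K/W
R_total = 0.4135 K/W
Q = ΔT/R_total = 71/0.4135
Q = 172 W
T_interface = T_inner − Q·ΣR(inner→interface) = 372 − 172×0.2292

T ≈ 333 K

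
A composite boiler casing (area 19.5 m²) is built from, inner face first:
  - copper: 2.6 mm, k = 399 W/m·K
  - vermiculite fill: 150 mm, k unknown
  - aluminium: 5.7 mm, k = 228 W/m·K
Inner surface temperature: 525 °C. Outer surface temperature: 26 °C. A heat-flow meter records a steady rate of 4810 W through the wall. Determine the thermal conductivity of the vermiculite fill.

k ≈ 0.0741 W/(m·K)

Thermal resistances in series:
R_copper = L/(kA) = 0.0026/(399×19.5) = 3.342×10^-7 K/W
R_aluminium = L/(kA) = 0.0057/(228×19.5) = 1.282×10^-6 K/W
Sum of known resistances R_other = 1.616×10^-6 K/W
Total R = ΔT/Q = 499/4810 = 0.1037 K/W
R_vermiculite fill = R_total − R_other = 0.1037 K/W
k = L/(R·A) = 0.15/(0.1037×19.5)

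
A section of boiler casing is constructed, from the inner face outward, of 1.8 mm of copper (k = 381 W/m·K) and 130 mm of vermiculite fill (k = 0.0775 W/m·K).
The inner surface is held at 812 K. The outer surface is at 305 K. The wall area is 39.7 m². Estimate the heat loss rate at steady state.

Model the wall as resistances in series:
R_copper = L/(kA) = 0.0018/(381×39.7) = 1.19×10^-7 K/W
R_vermiculite fill = L/(kA) = 0.13/(0.0775×39.7) = 0.04225 K/W
R_total = 0.04225 K/W
Q = ΔT / R_total = 507 / 0.04225

Q ≈ 12000 W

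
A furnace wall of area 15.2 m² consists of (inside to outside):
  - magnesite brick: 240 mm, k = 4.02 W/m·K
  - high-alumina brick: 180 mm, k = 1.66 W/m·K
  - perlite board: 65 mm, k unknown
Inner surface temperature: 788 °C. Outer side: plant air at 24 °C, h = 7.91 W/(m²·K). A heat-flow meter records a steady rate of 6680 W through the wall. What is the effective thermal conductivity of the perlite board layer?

k ≈ 0.045 W/(m·K)

Treating each layer as a thermal resistance in series:
R_magnesite brick = L/(kA) = 0.24/(4.02×15.2) = 0.003928 K/W
R_high-alumina brick = L/(kA) = 0.18/(1.66×15.2) = 0.007134 K/W
R_outer film = 1/(h_o·A) = 1/(7.91×15.2) = 0.008317 K/W
Sum of known resistances R_other = 0.01938 K/W
Total R = ΔT/Q = 764/6680 = 0.1144 K/W
R_perlite board = R_total − R_other = 0.09499 K/W
k = L/(R·A) = 0.065/(0.09499×15.2)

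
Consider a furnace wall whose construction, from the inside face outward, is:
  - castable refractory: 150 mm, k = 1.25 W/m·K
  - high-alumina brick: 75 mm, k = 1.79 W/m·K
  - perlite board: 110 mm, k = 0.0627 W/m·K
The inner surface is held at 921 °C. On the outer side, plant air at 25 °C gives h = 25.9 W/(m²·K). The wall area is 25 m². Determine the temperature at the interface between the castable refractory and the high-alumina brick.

Using the resistance-network approach (series):
R_castable refractory = L/(kA) = 0.15/(1.25×25) = 0.0048 K/W
R_high-alumina brick = L/(kA) = 0.075/(1.79×25) = 0.001676 K/W
R_perlite board = L/(kA) = 0.11/(0.0627×25) = 0.07018 K/W
R_outer film = 1/(h_o·A) = 1/(25.9×25) = 0.001544 K/W
R_total = 0.0782 K/W;  Q = ΔT/R_total = 896/0.0782 = 11460 W
T_interface = T_inner − Q·ΣR(inner→interface) = 921 − 11500×0.0048

T ≈ 866 °C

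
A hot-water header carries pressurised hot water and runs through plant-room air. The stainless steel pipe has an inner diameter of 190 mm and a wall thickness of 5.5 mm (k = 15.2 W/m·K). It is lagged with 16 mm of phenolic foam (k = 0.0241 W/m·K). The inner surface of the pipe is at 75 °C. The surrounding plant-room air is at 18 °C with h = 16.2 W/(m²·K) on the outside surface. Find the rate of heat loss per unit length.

Radial resistances (cylindrical: R_cond = ln(r_o/r_i)/(2πkL), R_conv = 1/(h·2πrL)):
R_stainless steel pipe wall = ln(100.5/95)/(2π×15.2×1) = 5.893×10^-4 K/W
R_phenolic foam = ln(116.5/100.5)/(2π×0.0241×1) = 0.9756 K/W
R_outer film = 1/(h_o·2πr_oL) = 1/(16.2×2π×0.1165×1) = 0.08433 K/W
R_total = 1.061 K/W
Q = ΔT/R_total = 57/1.061

q′ ≈ 53.7 W/m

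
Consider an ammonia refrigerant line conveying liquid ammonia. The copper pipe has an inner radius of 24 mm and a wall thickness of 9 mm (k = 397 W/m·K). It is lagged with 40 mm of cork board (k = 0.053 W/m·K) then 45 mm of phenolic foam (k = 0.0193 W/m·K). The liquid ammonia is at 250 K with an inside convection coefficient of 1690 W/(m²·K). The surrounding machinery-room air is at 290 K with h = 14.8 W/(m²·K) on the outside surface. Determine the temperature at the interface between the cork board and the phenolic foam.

T ≈ 265 K

Radial resistances (cylindrical: R_cond = ln(r_o/r_i)/(2πkL), R_conv = 1/(h·2πrL)):
R_inner film = 1/(h_i·2πr₁L) = 1/(1690×2π×0.024×1) = 0.003924 K/W
R_copper pipe wall = ln(33/24)/(2π×397×1) = 1.277×10^-4 K/W
R_cork board = ln(73/33)/(2π×0.053×1) = 2.384 K/W
R_phenolic foam = ln(118/73)/(2π×0.0193×1) = 3.96 K/W
R_outer film = 1/(h_o·2πr_oL) = 1/(14.8×2π×0.118×1) = 0.09113 K/W
R_total = 6.439 K/W
Q = ΔT/R_total = 40/6.439
Q = 6.21 W/m
T_interface = T_inner + Q·ΣR(inner→interface) = 250 + 6.21×2.388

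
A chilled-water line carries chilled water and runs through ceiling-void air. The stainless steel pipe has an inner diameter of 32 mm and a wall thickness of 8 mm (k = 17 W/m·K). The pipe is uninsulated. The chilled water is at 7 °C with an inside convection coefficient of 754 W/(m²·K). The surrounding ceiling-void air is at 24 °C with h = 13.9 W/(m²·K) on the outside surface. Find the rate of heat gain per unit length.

Cylindrical conduction, so R = ln(r₂/r₁)/(2πkL) per layer, in series:
R_inner film = 1/(h_i·2πr₁L) = 1/(754×2π×0.016×1) = 0.01319 K/W
R_stainless steel pipe wall = ln(24/16)/(2π×17×1) = 0.003796 K/W
R_outer film = 1/(h_o·2πr_oL) = 1/(13.9×2π×0.024×1) = 0.4771 K/W
R_total = 0.4941 K/W
Q = ΔT/R_total = 17/0.4941

q′ ≈ 34.4 W/m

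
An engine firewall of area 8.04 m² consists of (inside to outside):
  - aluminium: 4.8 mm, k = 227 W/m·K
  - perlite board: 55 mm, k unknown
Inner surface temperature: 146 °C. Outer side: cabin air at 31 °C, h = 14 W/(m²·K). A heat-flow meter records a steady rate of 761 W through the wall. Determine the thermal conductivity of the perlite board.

Treating each layer as a thermal resistance in series:
R_aluminium = L/(kA) = 0.0048/(227×8.04) = 2.63×10^-6 K/W
R_outer film = 1/(h_o·A) = 1/(14×8.04) = 0.008884 K/W
Sum of known resistances R_other = 0.008887 K/W
Total R = ΔT/Q = 115/761 = 0.1511 K/W
R_perlite board = R_total − R_other = 0.1422 K/W
k = L/(R·A) = 0.055/(0.1422×8.04)

k ≈ 0.0481 W/(m·K)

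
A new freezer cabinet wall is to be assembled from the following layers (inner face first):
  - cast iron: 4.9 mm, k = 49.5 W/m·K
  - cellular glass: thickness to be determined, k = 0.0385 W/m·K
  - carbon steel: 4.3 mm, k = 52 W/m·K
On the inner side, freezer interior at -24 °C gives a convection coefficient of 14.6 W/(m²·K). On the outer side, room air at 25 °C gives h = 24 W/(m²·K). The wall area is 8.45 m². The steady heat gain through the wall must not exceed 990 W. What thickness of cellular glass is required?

L ≈ 11.9 mm

Series thermal resistances:
R_inner film = 1/(h_i·A) = 1/(14.6×8.45) = 0.008106 K/W
R_cast iron = L/(kA) = 0.0049/(49.5×8.45) = 1.171×10^-5 K/W
R_carbon steel = L/(kA) = 0.0043/(52×8.45) = 9.786×10^-6 K/W
R_outer film = 1/(h_o·A) = 1/(24×8.45) = 0.004931 K/W
Sum of the known resistances R_other = 0.01306 K/W
Required total resistance R_tot = ΔT/Q_allow = 49/990 = 0.04949 K/W
R_cellular glass = R_tot − R_other = 0.03644 K/W
L = R·k·A = 0.03644×0.0385×8.45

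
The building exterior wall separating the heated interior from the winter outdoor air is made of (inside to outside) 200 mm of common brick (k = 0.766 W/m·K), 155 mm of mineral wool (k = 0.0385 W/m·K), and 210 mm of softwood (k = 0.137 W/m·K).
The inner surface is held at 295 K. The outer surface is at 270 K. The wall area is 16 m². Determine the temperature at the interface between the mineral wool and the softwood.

T ≈ 277 K

Using the resistance-network approach (series):
R_common brick = L/(kA) = 0.2/(0.766×16) = 0.01632 K/W
R_mineral wool = L/(kA) = 0.155/(0.0385×16) = 0.2516 K/W
R_softwood = L/(kA) = 0.21/(0.137×16) = 0.0958 K/W
R_total = 0.3637 K/W;  Q = ΔT/R_total = 25/0.3637 = 68.73 W
T_interface = T_inner − Q·ΣR(inner→interface) = 295 − 68.7×0.2679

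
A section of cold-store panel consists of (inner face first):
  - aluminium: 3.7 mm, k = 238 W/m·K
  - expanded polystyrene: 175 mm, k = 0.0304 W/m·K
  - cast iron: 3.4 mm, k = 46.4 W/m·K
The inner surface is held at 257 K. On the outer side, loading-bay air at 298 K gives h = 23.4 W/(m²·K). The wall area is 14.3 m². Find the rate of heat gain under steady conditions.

Q ≈ 101 W

Treating each layer as a thermal resistance in series:
R_aluminium = L/(kA) = 0.0037/(238×14.3) = 1.087×10^-6 K/W
R_expanded polystyrene = L/(kA) = 0.175/(0.0304×14.3) = 0.4026 K/W
R_cast iron = L/(kA) = 0.0034/(46.4×14.3) = 5.124×10^-6 K/W
R_outer film = 1/(h_o·A) = 1/(23.4×14.3) = 0.002988 K/W
R_total = 0.4056 K/W
Q = ΔT / R_total = 41 / 0.4056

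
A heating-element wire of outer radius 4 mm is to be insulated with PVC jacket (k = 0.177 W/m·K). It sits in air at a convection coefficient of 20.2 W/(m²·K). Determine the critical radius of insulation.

For a cylinder r_cr = k/h = 0.177/20.2
r_cr = 8.76 mm; since the bare radius (4 mm) is below r_cr, adding a thin layer of insulation will *increase* heat loss.

r_cr ≈ 8.76 mm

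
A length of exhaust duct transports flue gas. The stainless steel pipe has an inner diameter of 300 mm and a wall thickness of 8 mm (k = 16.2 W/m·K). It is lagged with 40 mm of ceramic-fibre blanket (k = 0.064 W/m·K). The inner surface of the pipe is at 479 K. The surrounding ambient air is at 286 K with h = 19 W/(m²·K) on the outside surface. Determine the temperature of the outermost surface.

For a radial system each layer contributes R = ln(r_out/r_in)/(2πkL); films add R = 1/(hA).
R_stainless steel pipe wall = ln(158/150)/(2π×16.2×1) = 5.105×10^-4 K/W
R_ceramic-fibre blanket = ln(198/158)/(2π×0.064×1) = 0.5612 K/W
R_outer film = 1/(h_o·2πr_oL) = 1/(19×2π×0.198×1) = 0.04231 K/W
R_total = 0.604 K/W
Q = ΔT/R_total = 193/0.604
Q = 320 W/m
T_interface = T_inner − Q·ΣR(inner→interface) = 479 − 320×0.5617

T ≈ 300 K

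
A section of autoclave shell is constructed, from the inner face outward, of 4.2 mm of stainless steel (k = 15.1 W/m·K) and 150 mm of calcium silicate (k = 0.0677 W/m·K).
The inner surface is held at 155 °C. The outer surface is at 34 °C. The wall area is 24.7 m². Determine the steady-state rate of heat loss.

Thermal resistances in series:
R_stainless steel = L/(kA) = 0.0042/(15.1×24.7) = 1.126×10^-5 K/W
R_calcium silicate = L/(kA) = 0.15/(0.0677×24.7) = 0.0897 K/W
R_total = 0.08971 K/W
Q = ΔT / R_total = 121 / 0.08971

Q ≈ 1350 W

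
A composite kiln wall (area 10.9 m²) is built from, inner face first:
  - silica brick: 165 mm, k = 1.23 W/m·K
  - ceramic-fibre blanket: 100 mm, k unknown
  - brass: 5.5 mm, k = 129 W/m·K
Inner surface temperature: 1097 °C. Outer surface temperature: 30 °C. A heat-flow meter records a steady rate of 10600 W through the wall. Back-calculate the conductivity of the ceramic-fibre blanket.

k ≈ 0.104 W/(m·K)

Treating each layer as a thermal resistance in series:
R_silica brick = L/(kA) = 0.165/(1.23×10.9) = 0.01231 K/W
R_brass = L/(kA) = 0.0055/(129×10.9) = 3.912×10^-6 K/W
Sum of known resistances R_other = 0.01231 K/W
Total R = ΔT/Q = 1067/10600 = 0.1007 K/W
R_ceramic-fibre blanket = R_total − R_other = 0.08835 K/W
k = L/(R·A) = 0.1/(0.08835×10.9)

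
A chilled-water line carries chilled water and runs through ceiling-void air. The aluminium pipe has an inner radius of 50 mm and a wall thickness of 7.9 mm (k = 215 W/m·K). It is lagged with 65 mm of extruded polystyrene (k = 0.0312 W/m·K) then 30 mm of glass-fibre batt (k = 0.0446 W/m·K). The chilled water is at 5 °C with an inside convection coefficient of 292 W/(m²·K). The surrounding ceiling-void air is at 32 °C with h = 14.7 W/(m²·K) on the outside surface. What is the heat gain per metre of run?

Cylindrical conduction, so R = ln(r₂/r₁)/(2πkL) per layer, in series:
R_inner film = 1/(h_i·2πr₁L) = 1/(292×2π×0.05×1) = 0.0109 K/W
R_aluminium pipe wall = ln(57.9/50)/(2π×215×1) = 1.086×10^-4 K/W
R_extruded polystyrene = ln(122.9/57.9)/(2π×0.0312×1) = 3.839 K/W
R_glass-fibre batt = ln(152.9/122.9)/(2π×0.0446×1) = 0.7794 K/W
R_outer film = 1/(h_o·2πr_oL) = 1/(14.7×2π×0.1529×1) = 0.07081 K/W
R_total = 4.701 K/W
Q = ΔT/R_total = 27/4.701

q′ ≈ 5.74 W/m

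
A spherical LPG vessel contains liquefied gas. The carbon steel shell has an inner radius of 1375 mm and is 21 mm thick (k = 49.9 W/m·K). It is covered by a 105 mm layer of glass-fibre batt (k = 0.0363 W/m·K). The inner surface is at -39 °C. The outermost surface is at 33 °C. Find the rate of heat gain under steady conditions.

Spherical conduction: R = (1/r_in − 1/r_out)/(4πk) per layer; series-sum.
R_carbon steel shell = (1/1.375 − 1/1.396)/(4π×49.9) = 1.745×10^-5 K/W
R_glass-fibre batt = (1/1.396 − 1/1.501)/(4π×0.0363) = 0.1099 K/W
R_total = 0.1099 K/W
Q = ΔT/R_total = 72/0.1099

Q ≈ 655 W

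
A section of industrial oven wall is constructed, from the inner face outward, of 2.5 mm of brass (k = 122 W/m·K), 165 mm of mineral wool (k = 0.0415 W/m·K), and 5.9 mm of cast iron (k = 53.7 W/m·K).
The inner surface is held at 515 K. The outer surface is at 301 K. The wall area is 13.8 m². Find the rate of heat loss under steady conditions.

Q ≈ 743 W

Model the wall as resistances in series:
R_brass = L/(kA) = 0.0025/(122×13.8) = 1.485×10^-6 K/W
R_mineral wool = L/(kA) = 0.165/(0.0415×13.8) = 0.2881 K/W
R_cast iron = L/(kA) = 0.0059/(53.7×13.8) = 7.962×10^-6 K/W
R_total = 0.2881 K/W
Q = ΔT / R_total = 214 / 0.2881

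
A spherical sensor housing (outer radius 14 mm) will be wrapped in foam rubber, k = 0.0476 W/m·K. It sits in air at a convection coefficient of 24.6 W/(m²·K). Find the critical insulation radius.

For a sphere r_cr = 2k/h = 2×0.0476/24.6
r_cr = 3.87 mm; since the bare radius (14 mm) is above r_cr, any added insulation will reduce heat loss.

r_cr ≈ 3.87 mm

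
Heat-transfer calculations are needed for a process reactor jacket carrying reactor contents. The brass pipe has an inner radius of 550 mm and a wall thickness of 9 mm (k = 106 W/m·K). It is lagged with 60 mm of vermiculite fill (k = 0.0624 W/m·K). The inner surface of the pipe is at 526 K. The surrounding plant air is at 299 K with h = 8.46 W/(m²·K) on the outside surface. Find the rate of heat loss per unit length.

q′ ≈ 782 W/m

Per-layer cylindrical resistances, series-summed:
R_brass pipe wall = ln(559/550)/(2π×106×1) = 2.437×10^-5 K/W
R_vermiculite fill = ln(619/559)/(2π×0.0624×1) = 0.26 K/W
R_outer film = 1/(h_o·2πr_oL) = 1/(8.46×2π×0.619×1) = 0.03039 K/W
R_total = 0.2905 K/W
Q = ΔT/R_total = 227/0.2905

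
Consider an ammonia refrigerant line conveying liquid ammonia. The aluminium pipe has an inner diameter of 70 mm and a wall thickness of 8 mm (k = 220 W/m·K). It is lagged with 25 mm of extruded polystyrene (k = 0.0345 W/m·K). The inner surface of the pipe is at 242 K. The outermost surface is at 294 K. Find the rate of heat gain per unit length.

q′ ≈ 24.6 W/m

Per-layer cylindrical resistances, series-summed:
R_aluminium pipe wall = ln(43/35)/(2π×220×1) = 1.489×10^-4 K/W
R_extruded polystyrene = ln(68/43)/(2π×0.0345×1) = 2.114 K/W
R_total = 2.114 K/W
Q = ΔT/R_total = 52/2.114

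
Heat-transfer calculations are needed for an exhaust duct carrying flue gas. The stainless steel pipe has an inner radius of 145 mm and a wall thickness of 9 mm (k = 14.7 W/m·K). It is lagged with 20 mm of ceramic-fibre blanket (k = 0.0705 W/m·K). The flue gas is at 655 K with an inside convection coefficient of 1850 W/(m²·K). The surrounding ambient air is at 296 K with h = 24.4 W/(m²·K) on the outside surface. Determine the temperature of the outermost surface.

T ≈ 339 K

Radial resistances (cylindrical: R_cond = ln(r_o/r_i)/(2πkL), R_conv = 1/(h·2πrL)):
R_inner film = 1/(h_i·2πr₁L) = 1/(1850×2π×0.145×1) = 5.933×10^-4 K/W
R_stainless steel pipe wall = ln(154/145)/(2π×14.7×1) = 6.52×10^-4 K/W
R_ceramic-fibre blanket = ln(174/154)/(2π×0.0705×1) = 0.2756 K/W
R_outer film = 1/(h_o·2πr_oL) = 1/(24.4×2π×0.174×1) = 0.03749 K/W
R_total = 0.3144 K/W
Q = ΔT/R_total = 359/0.3144
Q = 1140 W/m
T_interface = T_inner − Q·ΣR(inner→interface) = 655 − 1140×0.2769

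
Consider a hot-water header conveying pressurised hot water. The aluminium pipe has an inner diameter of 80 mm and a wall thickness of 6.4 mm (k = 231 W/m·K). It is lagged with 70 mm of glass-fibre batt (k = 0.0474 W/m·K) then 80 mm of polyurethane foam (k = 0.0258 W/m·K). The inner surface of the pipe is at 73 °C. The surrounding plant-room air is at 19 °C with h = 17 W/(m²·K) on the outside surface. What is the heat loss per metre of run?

q′ ≈ 8.49 W/m

Treating each annulus and film as a series resistance:
R_aluminium pipe wall = ln(46.4/40)/(2π×231×1) = 1.023×10^-4 K/W
R_glass-fibre batt = ln(116.4/46.4)/(2π×0.0474×1) = 3.088 K/W
R_polyurethane foam = ln(196.4/116.4)/(2π×0.0258×1) = 3.227 K/W
R_outer film = 1/(h_o·2πr_oL) = 1/(17×2π×0.1964×1) = 0.04767 K/W
R_total = 6.363 K/W
Q = ΔT/R_total = 54/6.363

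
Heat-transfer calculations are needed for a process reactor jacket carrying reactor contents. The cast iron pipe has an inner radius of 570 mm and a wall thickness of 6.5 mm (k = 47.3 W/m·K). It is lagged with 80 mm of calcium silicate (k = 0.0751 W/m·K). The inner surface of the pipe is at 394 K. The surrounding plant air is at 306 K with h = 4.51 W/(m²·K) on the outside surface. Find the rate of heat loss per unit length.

Radial resistances (cylindrical: R_cond = ln(r_o/r_i)/(2πkL), R_conv = 1/(h·2πrL)):
R_cast iron pipe wall = ln(576.5/570)/(2π×47.3×1) = 3.815×10^-5 K/W
R_calcium silicate = ln(656.5/576.5)/(2π×0.0751×1) = 0.2754 K/W
R_outer film = 1/(h_o·2πr_oL) = 1/(4.51×2π×0.6565×1) = 0.05375 K/W
R_total = 0.3292 K/W
Q = ΔT/R_total = 88/0.3292

q′ ≈ 267 W/m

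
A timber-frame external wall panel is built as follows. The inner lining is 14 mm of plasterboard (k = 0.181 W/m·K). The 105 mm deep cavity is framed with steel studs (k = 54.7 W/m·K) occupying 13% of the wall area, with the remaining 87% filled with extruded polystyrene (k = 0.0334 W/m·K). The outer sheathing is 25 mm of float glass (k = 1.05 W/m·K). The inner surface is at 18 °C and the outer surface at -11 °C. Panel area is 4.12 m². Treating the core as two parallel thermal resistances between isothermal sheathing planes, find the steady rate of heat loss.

Q ≈ 1030 W

Sheathing layers in series; stud and cavity paths in parallel between them.
R_inner = 0.014/(0.181×4.12) = 0.01877 K/W
R_stud  = 0.105/(54.7×0.13×4.12) = 0.003584 K/W
R_cav   = 0.105/(0.0334×0.87×4.12) = 0.8771 K/W
1/R_core = 1/R_stud + 1/R_cav → R_core = 0.003569 K/W
R_outer = 0.025/(1.05×4.12) = 0.005779 K/W
R_total = 0.02812 K/W
Q = ΔT/R_total = 29/0.02812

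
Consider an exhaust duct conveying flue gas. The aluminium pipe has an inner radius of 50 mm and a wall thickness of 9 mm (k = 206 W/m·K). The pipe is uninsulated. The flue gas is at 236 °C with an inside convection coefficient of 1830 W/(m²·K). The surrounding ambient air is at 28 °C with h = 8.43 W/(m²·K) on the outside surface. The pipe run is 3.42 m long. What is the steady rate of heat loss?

Q ≈ 2210 W

Treating each annulus and film as a series resistance:
R_inner film = 1/(h_i·2πr₁L) = 1/(1830×2π×0.05×3.42) = 5.086×10^-4 K/W
R_aluminium pipe wall = ln(59/50)/(2π×206×3.42) = 3.739×10^-5 K/W
R_outer film = 1/(h_o·2πr_oL) = 1/(8.43×2π×0.059×3.42) = 0.09357 K/W
R_total = 0.09411 K/W
Q = ΔT/R_total = 208/0.09411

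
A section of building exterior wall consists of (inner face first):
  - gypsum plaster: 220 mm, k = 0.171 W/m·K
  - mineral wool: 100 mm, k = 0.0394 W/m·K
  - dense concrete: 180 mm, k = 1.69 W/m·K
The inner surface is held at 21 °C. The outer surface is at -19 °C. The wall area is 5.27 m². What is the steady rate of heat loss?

Model the wall as resistances in series:
R_gypsum plaster = L/(kA) = 0.22/(0.171×5.27) = 0.2441 K/W
R_mineral wool = L/(kA) = 0.1/(0.0394×5.27) = 0.4816 K/W
R_dense concrete = L/(kA) = 0.18/(1.69×5.27) = 0.02021 K/W
R_total = 0.7459 K/W
Q = ΔT / R_total = 40 / 0.7459

Q ≈ 53.6 W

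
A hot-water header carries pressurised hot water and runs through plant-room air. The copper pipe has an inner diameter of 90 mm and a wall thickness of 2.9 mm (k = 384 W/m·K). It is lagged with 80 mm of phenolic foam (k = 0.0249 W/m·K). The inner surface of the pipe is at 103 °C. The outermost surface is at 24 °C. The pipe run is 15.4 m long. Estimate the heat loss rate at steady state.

Treating each annulus and film as a series resistance:
R_copper pipe wall = ln(47.9/45)/(2π×384×15.4) = 1.681×10^-6 K/W
R_phenolic foam = ln(127.9/47.9)/(2π×0.0249×15.4) = 0.4076 K/W
R_total = 0.4076 K/W
Q = ΔT/R_total = 79/0.4076

Q ≈ 194 W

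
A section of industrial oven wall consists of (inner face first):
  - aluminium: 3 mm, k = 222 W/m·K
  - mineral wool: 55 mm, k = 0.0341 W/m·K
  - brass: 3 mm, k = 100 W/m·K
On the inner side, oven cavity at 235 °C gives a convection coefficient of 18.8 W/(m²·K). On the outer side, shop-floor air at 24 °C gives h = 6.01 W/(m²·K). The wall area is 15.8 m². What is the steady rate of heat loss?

Series thermal resistances:
R_inner film = 1/(h_i·A) = 1/(18.8×15.8) = 0.003367 K/W
R_aluminium = L/(kA) = 0.003/(222×15.8) = 8.553×10^-7 K/W
R_mineral wool = L/(kA) = 0.055/(0.0341×15.8) = 0.1021 K/W
R_brass = L/(kA) = 0.003/(100×15.8) = 1.899×10^-6 K/W
R_outer film = 1/(h_o·A) = 1/(6.01×15.8) = 0.01053 K/W
R_total = 0.116 K/W
Q = ΔT / R_total = 211 / 0.116

Q ≈ 1820 W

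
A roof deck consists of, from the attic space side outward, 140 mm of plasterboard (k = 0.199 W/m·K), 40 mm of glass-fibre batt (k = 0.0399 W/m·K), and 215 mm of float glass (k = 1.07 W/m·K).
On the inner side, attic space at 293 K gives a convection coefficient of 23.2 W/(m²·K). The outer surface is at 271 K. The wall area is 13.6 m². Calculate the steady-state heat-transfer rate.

Q ≈ 153 W

Series thermal resistances:
R_inner film = 1/(h_i·A) = 1/(23.2×13.6) = 0.003169 K/W
R_plasterboard = L/(kA) = 0.14/(0.199×13.6) = 0.05173 K/W
R_glass-fibre batt = L/(kA) = 0.04/(0.0399×13.6) = 0.07371 K/W
R_float glass = L/(kA) = 0.215/(1.07×13.6) = 0.01477 K/W
R_total = 0.1434 K/W
Q = ΔT / R_total = 22 / 0.1434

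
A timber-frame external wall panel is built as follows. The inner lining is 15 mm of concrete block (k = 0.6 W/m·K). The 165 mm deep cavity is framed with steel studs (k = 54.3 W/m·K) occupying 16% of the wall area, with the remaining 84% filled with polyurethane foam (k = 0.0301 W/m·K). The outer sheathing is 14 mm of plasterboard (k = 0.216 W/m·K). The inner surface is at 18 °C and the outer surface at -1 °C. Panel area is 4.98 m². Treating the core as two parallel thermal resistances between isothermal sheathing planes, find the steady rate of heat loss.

Sheathing layers in series; stud and cavity paths in parallel between them.
R_inner = 0.015/(0.6×4.98) = 0.00502 K/W
R_stud  = 0.165/(54.3×0.16×4.98) = 0.003814 K/W
R_cav   = 0.165/(0.0301×0.84×4.98) = 1.31 K/W
1/R_core = 1/R_stud + 1/R_cav → R_core = 0.003803 K/W
R_outer = 0.014/(0.216×4.98) = 0.01302 K/W
R_total = 0.02184 K/W
Q = ΔT/R_total = 19/0.02184

Q ≈ 870 W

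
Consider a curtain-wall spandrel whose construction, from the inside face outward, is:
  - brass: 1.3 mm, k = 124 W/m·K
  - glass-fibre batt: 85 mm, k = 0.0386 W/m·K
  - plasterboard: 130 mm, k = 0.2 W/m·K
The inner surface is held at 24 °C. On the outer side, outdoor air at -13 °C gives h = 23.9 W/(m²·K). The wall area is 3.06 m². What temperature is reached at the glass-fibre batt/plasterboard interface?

T ≈ -4.15 °C

Using the resistance-network approach (series):
R_brass = L/(kA) = 0.0013/(124×3.06) = 3.426×10^-6 K/W
R_glass-fibre batt = L/(kA) = 0.085/(0.0386×3.06) = 0.7196 K/W
R_plasterboard = L/(kA) = 0.13/(0.2×3.06) = 0.2124 K/W
R_outer film = 1/(h_o·A) = 1/(23.9×3.06) = 0.01367 K/W
R_total = 0.9457 K/W;  Q = ΔT/R_total = 37/0.9457 = 39.12 W
T_interface = T_inner − Q·ΣR(inner→interface) = 24 − 39.1×0.7196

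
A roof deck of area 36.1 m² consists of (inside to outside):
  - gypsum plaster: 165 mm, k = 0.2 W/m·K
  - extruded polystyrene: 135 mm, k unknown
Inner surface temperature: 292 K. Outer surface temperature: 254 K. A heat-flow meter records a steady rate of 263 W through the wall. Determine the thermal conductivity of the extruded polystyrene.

Thermal resistances in series:
R_gypsum plaster = L/(kA) = 0.165/(0.2×36.1) = 0.02285 K/W
Sum of known resistances R_other = 0.02285 K/W
Total R = ΔT/Q = 38/263 = 0.1445 K/W
R_extruded polystyrene = R_total − R_other = 0.1216 K/W
k = L/(R·A) = 0.135/(0.1216×36.1)

k ≈ 0.0307 W/(m·K)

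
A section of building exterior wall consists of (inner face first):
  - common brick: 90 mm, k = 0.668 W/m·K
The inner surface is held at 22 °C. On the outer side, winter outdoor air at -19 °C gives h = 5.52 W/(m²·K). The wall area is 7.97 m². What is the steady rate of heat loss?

Thermal resistances in series:
R_common brick = L/(kA) = 0.09/(0.668×7.97) = 0.0169 K/W
R_outer film = 1/(h_o·A) = 1/(5.52×7.97) = 0.02273 K/W
R_total = 0.03963 K/W
Q = ΔT / R_total = 41 / 0.03963

Q ≈ 1030 W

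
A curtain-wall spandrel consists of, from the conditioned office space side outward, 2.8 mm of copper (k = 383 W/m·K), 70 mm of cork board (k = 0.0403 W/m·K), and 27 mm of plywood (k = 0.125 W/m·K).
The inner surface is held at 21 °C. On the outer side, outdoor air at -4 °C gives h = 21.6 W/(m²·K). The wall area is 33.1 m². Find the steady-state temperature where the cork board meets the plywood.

T ≈ -0.72 °C

Model the wall as resistances in series:
R_copper = L/(kA) = 0.0028/(383×33.1) = 2.209×10^-7 K/W
R_cork board = L/(kA) = 0.07/(0.0403×33.1) = 0.05248 K/W
R_plywood = L/(kA) = 0.027/(0.125×33.1) = 0.006526 K/W
R_outer film = 1/(h_o·A) = 1/(21.6×33.1) = 0.001399 K/W
R_total = 0.0604 K/W;  Q = ΔT/R_total = 25/0.0604 = 413.9 W
T_interface = T_inner − Q·ΣR(inner→interface) = 21 − 414×0.05248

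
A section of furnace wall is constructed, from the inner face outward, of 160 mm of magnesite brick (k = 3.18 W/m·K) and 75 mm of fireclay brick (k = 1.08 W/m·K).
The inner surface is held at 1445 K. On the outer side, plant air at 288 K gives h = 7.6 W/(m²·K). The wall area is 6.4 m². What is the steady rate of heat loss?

Q ≈ 29500 W

Series thermal resistances:
R_magnesite brick = L/(kA) = 0.16/(3.18×6.4) = 0.007862 K/W
R_fireclay brick = L/(kA) = 0.075/(1.08×6.4) = 0.01085 K/W
R_outer film = 1/(h_o·A) = 1/(7.6×6.4) = 0.02056 K/W
R_total = 0.03927 K/W
Q = ΔT / R_total = 1157 / 0.03927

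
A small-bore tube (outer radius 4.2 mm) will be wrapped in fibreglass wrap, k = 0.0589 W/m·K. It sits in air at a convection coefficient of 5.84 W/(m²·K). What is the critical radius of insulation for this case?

r_cr ≈ 10.1 mm

For a cylinder r_cr = k/h = 0.0589/5.84
r_cr = 10.1 mm; since the bare radius (4.2 mm) is below r_cr, adding a thin layer of insulation will *increase* heat loss.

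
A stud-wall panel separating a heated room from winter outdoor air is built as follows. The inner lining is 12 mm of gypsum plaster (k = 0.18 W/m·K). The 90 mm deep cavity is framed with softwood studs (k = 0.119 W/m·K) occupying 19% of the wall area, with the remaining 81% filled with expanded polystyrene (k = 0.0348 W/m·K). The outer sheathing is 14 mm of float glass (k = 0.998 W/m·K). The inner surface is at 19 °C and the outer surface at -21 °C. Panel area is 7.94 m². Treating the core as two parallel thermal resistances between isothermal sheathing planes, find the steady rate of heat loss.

Sheathing layers in series; stud and cavity paths in parallel between them.
R_inner = 0.012/(0.18×7.94) = 0.008396 K/W
R_stud  = 0.09/(0.119×0.19×7.94) = 0.5013 K/W
R_cav   = 0.09/(0.0348×0.81×7.94) = 0.4021 K/W
1/R_core = 1/R_stud + 1/R_cav → R_core = 0.2231 K/W
R_outer = 0.014/(0.998×7.94) = 0.001767 K/W
R_total = 0.2333 K/W
Q = ΔT/R_total = 40/0.2333

Q ≈ 171 W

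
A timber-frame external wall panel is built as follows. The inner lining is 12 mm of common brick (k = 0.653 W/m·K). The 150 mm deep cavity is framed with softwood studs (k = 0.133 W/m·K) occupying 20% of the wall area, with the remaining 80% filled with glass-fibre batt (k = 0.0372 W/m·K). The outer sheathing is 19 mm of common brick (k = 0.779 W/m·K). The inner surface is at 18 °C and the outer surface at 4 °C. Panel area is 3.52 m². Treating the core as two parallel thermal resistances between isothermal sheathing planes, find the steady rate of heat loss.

Sheathing layers in series; stud and cavity paths in parallel between them.
R_inner = 0.012/(0.653×3.52) = 0.005221 K/W
R_stud  = 0.15/(0.133×0.2×3.52) = 1.602 K/W
R_cav   = 0.15/(0.0372×0.8×3.52) = 1.432 K/W
1/R_core = 1/R_stud + 1/R_cav → R_core = 0.7561 K/W
R_outer = 0.019/(0.779×3.52) = 0.006929 K/W
R_total = 0.7682 K/W
Q = ΔT/R_total = 14/0.7682

Q ≈ 18.2 W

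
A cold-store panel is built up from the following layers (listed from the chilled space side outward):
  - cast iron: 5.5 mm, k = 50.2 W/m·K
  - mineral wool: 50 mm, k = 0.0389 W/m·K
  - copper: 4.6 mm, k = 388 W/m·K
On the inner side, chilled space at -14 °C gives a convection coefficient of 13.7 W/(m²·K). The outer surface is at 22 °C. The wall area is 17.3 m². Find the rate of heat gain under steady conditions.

Q ≈ 458 W

Model the wall as resistances in series:
R_inner film = 1/(h_i·A) = 1/(13.7×17.3) = 0.004219 K/W
R_cast iron = L/(kA) = 0.0055/(50.2×17.3) = 6.333×10^-6 K/W
R_mineral wool = L/(kA) = 0.05/(0.0389×17.3) = 0.0743 K/W
R_copper = L/(kA) = 0.0046/(388×17.3) = 6.853×10^-7 K/W
R_total = 0.07852 K/W
Q = ΔT / R_total = 36 / 0.07852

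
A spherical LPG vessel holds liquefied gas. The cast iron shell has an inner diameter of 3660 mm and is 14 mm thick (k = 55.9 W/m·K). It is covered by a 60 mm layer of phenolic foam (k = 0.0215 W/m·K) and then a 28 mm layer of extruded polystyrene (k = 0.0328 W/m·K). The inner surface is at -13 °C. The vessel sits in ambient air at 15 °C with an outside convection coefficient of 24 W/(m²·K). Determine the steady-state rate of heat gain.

Q ≈ 339 W

Each spherical layer contributes R = (1/r_i − 1/r_o)/(4πk):
R_cast iron shell = (1/1.83 − 1/1.844)/(4π×55.9) = 5.906×10^-6 K/W
R_phenolic foam = (1/1.844 − 1/1.904)/(4π×0.0215) = 0.06325 K/W
R_extruded polystyrene = (1/1.904 − 1/1.932)/(4π×0.0328) = 0.01847 K/W
R_outer film = 1/(h·4πr_o²) = 1/(24×4π×1.932²) = 8.883×10^-4 K/W
R_total = 0.08261 K/W
Q = ΔT/R_total = 28/0.08261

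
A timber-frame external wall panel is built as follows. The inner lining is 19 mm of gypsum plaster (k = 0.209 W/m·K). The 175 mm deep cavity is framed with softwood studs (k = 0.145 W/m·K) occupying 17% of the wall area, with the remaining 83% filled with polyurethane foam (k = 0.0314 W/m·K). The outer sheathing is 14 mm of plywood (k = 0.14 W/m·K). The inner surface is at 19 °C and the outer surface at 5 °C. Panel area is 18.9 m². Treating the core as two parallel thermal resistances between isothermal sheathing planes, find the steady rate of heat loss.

Sheathing layers in series; stud and cavity paths in parallel between them.
R_inner = 0.019/(0.209×18.9) = 0.00481 K/W
R_stud  = 0.175/(0.145×0.17×18.9) = 0.3756 K/W
R_cav   = 0.175/(0.0314×0.83×18.9) = 0.3553 K/W
1/R_core = 1/R_stud + 1/R_cav → R_core = 0.1826 K/W
R_outer = 0.014/(0.14×18.9) = 0.005291 K/W
R_total = 0.1927 K/W
Q = ΔT/R_total = 14/0.1927

Q ≈ 72.7 W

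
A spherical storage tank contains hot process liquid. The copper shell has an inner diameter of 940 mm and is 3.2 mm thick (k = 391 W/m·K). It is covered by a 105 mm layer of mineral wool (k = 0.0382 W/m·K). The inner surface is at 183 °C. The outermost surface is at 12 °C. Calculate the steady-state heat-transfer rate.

Radial (spherical) resistances in series:
R_copper shell = (1/0.47 − 1/0.4732)/(4π×391) = 2.928×10^-6 K/W
R_mineral wool = (1/0.4732 − 1/0.5782)/(4π×0.0382) = 0.7995 K/W
R_total = 0.7995 K/W
Q = ΔT/R_total = 171/0.7995

Q ≈ 214 W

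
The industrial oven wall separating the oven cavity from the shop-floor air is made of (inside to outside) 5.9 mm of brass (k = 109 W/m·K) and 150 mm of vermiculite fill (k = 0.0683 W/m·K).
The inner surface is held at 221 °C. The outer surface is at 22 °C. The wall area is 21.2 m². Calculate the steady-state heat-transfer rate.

Q ≈ 1920 W

Using the resistance-network approach (series):
R_brass = L/(kA) = 0.0059/(109×21.2) = 2.553×10^-6 K/W
R_vermiculite fill = L/(kA) = 0.15/(0.0683×21.2) = 0.1036 K/W
R_total = 0.1036 K/W
Q = ΔT / R_total = 199 / 0.1036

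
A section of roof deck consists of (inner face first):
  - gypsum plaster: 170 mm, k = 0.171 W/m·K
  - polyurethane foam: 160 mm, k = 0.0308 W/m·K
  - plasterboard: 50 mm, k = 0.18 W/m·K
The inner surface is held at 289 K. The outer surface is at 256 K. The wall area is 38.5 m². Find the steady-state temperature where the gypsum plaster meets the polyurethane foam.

T ≈ 284 K

Series thermal resistances:
R_gypsum plaster = L/(kA) = 0.17/(0.171×38.5) = 0.02582 K/W
R_polyurethane foam = L/(kA) = 0.16/(0.0308×38.5) = 0.1349 K/W
R_plasterboard = L/(kA) = 0.05/(0.18×38.5) = 0.007215 K/W
R_total = 0.168 K/W;  Q = ΔT/R_total = 33/0.168 = 196.5 W
T_interface = T_inner − Q·ΣR(inner→interface) = 289 − 196×0.02582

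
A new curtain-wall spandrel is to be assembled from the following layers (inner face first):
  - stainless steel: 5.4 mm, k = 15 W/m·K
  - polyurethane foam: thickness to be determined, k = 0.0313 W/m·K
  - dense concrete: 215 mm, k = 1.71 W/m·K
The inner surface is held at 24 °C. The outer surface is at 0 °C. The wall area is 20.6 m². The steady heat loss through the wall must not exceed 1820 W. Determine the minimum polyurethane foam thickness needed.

Treating each layer as a thermal resistance in series:
R_stainless steel = L/(kA) = 0.0054/(15×20.6) = 1.748×10^-5 K/W
R_dense concrete = L/(kA) = 0.215/(1.71×20.6) = 0.006103 K/W
Sum of the known resistances R_other = 0.006121 K/W
Required total resistance R_tot = ΔT/Q_allow = 24/1820 = 0.01319 K/W
R_polyurethane foam = R_tot − R_other = 0.007066 K/W
L = R·k·A = 0.007066×0.0313×20.6

L ≈ 4.56 mm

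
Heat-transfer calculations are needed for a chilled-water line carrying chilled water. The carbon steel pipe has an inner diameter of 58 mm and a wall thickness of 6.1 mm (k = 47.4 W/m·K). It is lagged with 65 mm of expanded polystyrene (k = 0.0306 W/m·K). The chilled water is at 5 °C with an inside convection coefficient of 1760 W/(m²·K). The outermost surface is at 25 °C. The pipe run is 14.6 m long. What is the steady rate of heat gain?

Cylindrical conduction, so R = ln(r₂/r₁)/(2πkL) per layer, in series:
R_inner film = 1/(h_i·2πr₁L) = 1/(1760×2π×0.029×14.6) = 2.136×10^-4 K/W
R_carbon steel pipe wall = ln(35.1/29)/(2π×47.4×14.6) = 4.39×10^-5 K/W
R_expanded polystyrene = ln(100.1/35.1)/(2π×0.0306×14.6) = 0.3733 K/W
R_total = 0.3736 K/W
Q = ΔT/R_total = 20/0.3736

Q ≈ 53.5 W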